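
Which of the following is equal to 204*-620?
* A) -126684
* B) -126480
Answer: B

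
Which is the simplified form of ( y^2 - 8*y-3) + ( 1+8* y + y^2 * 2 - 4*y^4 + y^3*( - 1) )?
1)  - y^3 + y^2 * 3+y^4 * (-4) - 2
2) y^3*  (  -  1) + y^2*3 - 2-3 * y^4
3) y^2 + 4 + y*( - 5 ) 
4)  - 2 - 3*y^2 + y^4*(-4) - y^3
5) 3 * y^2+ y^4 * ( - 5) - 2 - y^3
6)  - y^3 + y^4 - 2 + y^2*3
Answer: 1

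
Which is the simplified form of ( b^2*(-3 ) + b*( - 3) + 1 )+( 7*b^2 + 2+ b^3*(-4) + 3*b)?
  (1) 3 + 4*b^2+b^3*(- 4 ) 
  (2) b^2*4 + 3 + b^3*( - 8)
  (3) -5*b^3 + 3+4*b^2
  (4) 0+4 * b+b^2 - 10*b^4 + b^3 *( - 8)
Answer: 1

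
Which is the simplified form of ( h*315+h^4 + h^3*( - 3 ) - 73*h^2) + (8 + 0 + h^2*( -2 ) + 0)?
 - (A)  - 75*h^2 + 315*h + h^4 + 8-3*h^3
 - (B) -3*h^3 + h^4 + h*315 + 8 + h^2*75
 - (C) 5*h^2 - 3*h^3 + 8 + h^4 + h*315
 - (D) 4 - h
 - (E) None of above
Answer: A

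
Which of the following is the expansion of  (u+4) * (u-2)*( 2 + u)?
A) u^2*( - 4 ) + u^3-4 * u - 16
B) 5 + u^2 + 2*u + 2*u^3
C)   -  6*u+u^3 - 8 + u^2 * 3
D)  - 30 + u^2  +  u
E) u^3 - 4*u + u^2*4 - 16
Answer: E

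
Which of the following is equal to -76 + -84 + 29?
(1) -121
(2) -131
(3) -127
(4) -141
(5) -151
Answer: 2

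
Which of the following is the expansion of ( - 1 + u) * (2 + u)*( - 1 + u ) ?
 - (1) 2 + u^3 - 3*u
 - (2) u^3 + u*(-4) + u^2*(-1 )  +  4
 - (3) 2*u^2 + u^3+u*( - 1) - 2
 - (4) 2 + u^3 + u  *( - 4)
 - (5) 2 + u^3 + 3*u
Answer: 1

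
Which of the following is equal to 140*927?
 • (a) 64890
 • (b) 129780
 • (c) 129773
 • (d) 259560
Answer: b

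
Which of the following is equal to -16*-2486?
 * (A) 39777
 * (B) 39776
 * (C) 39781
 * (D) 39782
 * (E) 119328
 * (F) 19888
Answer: B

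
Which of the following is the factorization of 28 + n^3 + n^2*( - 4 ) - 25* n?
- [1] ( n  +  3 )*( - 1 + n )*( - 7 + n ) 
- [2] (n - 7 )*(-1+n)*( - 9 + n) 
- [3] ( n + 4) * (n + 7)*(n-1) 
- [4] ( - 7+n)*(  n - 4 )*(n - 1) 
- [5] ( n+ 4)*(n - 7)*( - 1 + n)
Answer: 5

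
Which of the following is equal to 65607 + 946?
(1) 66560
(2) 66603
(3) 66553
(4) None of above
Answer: 3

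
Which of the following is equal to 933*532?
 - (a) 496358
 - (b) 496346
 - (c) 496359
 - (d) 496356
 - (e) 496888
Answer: d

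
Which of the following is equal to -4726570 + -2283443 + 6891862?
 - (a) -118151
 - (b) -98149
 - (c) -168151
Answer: a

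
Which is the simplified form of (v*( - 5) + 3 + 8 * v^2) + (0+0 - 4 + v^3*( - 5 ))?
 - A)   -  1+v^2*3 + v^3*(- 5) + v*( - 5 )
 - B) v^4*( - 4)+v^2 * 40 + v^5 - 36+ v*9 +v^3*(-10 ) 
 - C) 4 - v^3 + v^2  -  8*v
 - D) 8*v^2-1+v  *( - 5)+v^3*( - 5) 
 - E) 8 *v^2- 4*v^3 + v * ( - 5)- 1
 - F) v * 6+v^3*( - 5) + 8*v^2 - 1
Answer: D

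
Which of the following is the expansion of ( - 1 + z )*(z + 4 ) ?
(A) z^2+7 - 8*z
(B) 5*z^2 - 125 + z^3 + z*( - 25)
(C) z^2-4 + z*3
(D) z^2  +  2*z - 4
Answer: C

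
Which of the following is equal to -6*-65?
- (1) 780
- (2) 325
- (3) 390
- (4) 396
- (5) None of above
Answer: 3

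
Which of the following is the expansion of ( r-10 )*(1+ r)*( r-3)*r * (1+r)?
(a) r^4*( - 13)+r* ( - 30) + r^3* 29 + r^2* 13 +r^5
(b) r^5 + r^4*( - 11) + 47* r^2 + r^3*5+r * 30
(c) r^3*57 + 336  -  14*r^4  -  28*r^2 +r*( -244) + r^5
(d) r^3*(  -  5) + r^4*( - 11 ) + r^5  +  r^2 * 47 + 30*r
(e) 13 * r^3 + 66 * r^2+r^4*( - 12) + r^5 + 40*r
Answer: b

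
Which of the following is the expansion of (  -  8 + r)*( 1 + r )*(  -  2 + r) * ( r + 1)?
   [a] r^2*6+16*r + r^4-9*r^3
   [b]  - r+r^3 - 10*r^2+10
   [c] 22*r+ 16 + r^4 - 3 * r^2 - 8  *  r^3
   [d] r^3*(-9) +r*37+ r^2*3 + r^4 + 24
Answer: c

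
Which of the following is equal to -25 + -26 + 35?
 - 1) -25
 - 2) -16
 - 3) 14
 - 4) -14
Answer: 2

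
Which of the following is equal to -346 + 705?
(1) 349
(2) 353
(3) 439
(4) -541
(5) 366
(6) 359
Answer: 6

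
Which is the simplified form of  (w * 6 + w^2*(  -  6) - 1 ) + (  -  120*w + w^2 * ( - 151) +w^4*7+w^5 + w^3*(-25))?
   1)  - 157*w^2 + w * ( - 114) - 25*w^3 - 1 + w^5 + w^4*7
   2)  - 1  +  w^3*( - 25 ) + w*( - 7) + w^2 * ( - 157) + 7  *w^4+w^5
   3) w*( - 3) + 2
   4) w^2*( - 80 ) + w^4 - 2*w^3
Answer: 1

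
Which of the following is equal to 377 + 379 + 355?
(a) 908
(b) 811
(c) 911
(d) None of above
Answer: d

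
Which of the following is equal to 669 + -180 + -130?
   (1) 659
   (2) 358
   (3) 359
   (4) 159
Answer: 3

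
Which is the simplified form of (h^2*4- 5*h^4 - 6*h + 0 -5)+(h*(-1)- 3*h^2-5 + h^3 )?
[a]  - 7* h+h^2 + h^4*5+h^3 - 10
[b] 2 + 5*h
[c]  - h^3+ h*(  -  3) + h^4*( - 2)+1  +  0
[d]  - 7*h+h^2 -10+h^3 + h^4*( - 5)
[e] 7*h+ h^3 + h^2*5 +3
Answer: d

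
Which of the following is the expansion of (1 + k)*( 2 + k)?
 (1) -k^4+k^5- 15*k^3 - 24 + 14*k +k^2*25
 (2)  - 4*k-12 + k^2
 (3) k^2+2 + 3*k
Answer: 3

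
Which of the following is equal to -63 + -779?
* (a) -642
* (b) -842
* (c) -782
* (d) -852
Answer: b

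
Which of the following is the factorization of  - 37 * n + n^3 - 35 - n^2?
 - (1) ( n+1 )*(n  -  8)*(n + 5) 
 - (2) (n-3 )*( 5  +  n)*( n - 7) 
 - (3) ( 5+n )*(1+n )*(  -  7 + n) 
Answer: 3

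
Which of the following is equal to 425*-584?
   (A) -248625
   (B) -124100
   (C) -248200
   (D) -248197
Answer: C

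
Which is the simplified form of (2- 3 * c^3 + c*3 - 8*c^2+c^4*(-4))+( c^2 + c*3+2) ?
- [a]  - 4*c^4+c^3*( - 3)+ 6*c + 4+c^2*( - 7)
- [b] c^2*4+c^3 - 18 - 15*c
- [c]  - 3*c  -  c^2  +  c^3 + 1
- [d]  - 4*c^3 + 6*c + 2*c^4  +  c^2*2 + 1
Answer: a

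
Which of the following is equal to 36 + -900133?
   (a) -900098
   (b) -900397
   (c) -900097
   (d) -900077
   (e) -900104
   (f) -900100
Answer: c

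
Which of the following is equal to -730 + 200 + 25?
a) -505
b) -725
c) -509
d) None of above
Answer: a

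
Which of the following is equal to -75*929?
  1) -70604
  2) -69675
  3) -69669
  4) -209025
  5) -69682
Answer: 2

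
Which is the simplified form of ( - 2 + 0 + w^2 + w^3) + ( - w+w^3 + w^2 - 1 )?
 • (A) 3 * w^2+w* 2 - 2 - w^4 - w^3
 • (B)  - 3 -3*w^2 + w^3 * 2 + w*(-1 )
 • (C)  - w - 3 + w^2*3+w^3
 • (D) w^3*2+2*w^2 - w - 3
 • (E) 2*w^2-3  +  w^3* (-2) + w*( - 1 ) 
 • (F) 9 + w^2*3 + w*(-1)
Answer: D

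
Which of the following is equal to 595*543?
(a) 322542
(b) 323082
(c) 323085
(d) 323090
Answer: c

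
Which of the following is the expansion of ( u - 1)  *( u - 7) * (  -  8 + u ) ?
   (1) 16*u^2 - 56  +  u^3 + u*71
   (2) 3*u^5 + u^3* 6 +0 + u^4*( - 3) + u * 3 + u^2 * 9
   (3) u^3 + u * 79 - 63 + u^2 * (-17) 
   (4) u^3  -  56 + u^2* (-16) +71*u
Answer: 4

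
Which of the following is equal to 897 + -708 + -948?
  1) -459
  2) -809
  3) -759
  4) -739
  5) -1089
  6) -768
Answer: 3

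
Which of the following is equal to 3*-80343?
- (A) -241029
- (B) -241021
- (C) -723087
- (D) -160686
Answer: A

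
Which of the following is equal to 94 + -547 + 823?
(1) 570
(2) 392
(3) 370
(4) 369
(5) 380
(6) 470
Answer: 3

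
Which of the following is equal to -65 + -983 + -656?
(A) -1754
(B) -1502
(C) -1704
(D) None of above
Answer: C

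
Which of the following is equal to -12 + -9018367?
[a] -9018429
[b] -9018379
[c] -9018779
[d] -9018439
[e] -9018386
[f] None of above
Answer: b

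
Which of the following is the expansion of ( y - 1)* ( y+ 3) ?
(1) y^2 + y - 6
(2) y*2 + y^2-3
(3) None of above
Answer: 2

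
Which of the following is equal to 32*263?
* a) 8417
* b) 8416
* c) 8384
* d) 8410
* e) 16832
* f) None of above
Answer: b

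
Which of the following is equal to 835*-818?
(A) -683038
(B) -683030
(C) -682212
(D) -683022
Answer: B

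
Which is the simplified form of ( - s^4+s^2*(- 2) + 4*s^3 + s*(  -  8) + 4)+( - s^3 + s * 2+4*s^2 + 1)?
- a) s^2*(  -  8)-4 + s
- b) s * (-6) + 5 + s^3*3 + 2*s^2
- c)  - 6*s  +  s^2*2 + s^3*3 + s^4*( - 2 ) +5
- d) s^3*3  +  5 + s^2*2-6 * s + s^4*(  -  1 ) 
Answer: d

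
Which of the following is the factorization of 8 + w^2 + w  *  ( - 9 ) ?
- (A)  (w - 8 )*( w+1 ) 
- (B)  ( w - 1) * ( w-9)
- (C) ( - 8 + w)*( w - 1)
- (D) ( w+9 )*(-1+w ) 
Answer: C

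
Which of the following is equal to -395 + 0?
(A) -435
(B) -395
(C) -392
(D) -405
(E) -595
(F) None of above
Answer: B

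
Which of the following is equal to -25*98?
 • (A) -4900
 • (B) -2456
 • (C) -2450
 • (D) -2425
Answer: C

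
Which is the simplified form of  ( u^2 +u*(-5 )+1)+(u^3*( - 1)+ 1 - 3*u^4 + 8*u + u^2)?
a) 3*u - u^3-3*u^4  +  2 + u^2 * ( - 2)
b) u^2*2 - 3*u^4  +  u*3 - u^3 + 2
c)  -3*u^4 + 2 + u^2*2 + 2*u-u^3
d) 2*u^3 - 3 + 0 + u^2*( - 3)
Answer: b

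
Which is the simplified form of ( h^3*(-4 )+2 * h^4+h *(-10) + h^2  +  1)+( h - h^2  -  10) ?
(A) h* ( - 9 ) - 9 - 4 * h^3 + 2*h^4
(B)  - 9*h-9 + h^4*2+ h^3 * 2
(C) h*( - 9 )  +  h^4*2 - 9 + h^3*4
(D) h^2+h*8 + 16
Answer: A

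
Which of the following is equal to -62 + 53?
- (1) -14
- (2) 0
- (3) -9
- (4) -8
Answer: 3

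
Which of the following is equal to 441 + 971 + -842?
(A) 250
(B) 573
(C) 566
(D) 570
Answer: D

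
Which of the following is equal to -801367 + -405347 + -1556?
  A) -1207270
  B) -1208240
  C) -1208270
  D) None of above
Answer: C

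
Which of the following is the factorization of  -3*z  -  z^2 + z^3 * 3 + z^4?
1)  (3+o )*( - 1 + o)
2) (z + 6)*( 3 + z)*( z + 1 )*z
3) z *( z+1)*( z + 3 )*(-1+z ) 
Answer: 3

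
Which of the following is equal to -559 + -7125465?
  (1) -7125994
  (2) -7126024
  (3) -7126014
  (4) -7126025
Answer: 2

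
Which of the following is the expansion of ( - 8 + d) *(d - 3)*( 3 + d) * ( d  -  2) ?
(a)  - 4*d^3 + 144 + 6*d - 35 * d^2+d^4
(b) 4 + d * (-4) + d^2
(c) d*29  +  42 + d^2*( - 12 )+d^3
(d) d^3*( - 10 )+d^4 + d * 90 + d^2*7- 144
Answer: d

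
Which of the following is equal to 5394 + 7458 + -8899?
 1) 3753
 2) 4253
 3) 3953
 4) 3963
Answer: 3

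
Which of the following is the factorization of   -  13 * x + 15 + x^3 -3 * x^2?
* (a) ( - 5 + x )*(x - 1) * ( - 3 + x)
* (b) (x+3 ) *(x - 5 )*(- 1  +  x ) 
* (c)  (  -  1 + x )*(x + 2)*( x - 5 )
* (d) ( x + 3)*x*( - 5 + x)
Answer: b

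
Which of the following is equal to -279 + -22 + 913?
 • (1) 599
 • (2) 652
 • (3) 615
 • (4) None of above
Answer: 4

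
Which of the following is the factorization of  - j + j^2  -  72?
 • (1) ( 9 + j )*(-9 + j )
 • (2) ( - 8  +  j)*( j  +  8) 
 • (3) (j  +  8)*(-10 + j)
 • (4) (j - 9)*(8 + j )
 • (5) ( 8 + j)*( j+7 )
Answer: 4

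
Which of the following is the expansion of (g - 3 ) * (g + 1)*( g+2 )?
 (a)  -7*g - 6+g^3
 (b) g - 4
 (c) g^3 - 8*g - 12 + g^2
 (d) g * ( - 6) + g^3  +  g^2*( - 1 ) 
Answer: a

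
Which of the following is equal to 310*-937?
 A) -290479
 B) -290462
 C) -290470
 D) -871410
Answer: C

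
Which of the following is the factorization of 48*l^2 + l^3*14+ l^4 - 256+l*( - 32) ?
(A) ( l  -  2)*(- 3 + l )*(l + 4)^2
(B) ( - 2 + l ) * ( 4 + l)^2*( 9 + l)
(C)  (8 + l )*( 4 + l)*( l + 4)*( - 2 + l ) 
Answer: C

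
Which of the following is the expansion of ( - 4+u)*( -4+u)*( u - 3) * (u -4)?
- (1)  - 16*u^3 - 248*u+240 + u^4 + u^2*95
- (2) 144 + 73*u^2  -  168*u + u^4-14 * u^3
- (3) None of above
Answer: 3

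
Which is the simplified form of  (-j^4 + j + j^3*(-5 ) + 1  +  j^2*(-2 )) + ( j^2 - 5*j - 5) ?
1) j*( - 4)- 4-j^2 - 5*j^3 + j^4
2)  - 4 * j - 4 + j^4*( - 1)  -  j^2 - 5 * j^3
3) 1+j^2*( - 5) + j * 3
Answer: 2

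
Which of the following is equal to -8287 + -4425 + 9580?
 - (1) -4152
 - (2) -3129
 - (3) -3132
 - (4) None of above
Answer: 3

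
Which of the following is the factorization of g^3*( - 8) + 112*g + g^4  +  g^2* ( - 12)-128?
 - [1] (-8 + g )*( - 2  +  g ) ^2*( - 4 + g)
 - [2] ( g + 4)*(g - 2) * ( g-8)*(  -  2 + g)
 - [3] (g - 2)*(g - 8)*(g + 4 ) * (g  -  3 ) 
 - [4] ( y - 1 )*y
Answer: 2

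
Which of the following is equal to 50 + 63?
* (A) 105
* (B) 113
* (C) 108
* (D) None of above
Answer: B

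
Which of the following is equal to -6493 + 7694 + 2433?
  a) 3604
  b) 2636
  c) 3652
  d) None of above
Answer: d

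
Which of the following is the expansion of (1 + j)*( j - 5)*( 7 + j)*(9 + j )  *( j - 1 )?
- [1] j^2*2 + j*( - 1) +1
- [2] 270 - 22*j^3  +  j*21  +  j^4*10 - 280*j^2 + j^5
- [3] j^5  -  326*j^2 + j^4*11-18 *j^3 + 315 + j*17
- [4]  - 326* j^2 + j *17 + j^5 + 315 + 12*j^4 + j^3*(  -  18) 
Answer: 3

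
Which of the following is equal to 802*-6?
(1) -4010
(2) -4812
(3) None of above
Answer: 2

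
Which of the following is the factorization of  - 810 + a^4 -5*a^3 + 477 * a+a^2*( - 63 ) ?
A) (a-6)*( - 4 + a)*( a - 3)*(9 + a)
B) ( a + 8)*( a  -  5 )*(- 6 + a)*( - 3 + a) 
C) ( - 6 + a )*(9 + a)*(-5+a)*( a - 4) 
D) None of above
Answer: D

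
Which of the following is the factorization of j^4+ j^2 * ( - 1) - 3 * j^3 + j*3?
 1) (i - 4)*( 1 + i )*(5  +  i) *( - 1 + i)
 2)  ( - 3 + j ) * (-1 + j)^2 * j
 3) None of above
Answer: 3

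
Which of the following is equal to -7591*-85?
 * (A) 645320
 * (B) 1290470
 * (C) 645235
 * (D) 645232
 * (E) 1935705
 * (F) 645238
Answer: C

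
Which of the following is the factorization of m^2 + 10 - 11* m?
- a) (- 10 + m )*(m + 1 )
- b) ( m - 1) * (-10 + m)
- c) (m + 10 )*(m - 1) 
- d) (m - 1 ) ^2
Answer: b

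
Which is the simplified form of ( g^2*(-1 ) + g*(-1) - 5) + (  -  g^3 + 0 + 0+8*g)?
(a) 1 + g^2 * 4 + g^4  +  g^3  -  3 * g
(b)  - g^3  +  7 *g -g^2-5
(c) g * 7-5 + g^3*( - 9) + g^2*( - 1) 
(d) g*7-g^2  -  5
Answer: b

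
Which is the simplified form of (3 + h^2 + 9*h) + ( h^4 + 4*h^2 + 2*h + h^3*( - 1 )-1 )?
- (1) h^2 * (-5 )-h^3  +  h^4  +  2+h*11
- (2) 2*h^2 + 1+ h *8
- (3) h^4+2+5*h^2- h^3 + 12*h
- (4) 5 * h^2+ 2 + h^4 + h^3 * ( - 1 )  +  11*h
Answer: 4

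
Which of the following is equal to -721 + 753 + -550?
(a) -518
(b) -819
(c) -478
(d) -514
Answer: a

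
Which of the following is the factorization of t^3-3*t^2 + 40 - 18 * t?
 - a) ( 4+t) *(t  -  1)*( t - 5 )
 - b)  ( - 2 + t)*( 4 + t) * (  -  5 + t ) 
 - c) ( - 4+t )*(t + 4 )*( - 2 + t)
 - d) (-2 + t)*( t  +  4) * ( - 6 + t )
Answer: b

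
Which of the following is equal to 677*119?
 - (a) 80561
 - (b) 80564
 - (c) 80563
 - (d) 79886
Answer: c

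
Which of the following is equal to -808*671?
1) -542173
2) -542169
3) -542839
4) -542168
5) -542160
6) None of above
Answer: 4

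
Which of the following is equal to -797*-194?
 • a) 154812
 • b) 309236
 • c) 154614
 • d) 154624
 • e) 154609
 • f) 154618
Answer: f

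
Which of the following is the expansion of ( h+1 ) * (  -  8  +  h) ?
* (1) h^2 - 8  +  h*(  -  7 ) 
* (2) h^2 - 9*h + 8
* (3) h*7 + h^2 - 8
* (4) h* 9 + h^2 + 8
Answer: 1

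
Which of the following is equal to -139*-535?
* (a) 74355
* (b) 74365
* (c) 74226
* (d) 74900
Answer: b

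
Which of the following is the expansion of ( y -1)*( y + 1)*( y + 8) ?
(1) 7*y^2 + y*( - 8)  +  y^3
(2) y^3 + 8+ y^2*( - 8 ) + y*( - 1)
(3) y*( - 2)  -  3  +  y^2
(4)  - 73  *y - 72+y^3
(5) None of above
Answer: 5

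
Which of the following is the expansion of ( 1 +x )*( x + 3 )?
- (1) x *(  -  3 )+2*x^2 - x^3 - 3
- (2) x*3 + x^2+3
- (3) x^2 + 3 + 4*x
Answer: 3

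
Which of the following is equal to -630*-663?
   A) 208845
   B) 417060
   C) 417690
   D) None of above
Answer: C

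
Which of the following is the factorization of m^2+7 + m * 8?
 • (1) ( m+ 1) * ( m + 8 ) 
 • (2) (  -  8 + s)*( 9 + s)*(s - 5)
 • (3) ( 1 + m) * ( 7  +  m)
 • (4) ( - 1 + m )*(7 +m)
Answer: 3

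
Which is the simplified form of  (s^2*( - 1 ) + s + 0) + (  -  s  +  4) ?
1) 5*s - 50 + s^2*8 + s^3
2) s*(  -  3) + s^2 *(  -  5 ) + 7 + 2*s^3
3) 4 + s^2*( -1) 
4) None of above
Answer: 3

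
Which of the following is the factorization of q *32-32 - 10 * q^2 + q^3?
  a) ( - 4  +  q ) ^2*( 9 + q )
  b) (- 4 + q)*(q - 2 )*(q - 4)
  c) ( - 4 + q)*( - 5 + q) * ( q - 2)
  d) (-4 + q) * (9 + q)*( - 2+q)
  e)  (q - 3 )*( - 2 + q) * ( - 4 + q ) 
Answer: b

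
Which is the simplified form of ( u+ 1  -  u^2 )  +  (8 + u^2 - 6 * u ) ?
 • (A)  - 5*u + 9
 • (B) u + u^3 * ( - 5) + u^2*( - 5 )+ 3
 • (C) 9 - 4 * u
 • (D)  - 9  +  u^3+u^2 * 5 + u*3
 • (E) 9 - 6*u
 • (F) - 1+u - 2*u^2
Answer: A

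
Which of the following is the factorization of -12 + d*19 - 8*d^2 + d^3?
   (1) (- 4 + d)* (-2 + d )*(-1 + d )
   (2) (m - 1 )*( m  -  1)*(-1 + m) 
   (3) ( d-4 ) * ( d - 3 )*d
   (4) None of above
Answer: 4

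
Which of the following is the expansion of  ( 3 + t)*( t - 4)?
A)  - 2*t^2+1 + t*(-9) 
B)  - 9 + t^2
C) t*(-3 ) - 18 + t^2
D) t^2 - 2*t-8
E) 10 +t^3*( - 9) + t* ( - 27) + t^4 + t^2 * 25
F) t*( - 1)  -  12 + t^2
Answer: F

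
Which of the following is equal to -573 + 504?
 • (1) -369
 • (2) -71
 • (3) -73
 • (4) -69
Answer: 4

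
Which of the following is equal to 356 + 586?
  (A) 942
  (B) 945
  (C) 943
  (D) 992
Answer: A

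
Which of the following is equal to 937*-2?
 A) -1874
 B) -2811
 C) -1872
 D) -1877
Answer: A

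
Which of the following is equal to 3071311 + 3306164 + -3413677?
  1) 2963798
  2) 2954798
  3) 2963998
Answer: 1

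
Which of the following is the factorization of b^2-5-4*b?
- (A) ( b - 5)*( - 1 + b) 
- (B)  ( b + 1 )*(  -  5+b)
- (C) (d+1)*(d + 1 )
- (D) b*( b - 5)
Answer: B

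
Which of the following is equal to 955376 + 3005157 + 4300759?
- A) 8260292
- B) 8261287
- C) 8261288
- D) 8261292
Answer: D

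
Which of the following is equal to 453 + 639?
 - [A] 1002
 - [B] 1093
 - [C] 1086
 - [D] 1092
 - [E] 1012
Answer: D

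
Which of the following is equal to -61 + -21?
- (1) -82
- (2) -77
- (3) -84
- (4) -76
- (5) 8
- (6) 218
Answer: 1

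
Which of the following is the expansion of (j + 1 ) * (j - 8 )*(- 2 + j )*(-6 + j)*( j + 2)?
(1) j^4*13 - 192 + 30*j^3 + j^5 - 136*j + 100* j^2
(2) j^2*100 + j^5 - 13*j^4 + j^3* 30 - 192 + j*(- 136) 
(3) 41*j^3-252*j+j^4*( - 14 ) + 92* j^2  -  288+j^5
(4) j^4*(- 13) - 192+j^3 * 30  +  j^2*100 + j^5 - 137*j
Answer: 2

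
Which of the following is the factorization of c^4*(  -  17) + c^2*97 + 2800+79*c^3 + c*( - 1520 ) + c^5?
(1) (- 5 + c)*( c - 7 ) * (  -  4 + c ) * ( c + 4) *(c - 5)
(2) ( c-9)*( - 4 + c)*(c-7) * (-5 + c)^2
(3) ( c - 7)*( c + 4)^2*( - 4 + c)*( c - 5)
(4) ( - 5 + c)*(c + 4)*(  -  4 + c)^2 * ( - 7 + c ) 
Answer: 1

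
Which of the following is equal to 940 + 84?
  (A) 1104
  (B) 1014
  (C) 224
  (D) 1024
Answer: D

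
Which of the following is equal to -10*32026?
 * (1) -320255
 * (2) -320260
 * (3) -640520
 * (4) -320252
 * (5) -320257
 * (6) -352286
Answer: 2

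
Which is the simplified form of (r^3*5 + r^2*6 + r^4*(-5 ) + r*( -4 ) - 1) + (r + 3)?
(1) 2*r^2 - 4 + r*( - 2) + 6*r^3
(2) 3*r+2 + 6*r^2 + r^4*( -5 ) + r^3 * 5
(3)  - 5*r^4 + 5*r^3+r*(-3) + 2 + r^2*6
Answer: 3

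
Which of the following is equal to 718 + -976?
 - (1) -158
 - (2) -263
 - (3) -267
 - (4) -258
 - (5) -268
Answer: 4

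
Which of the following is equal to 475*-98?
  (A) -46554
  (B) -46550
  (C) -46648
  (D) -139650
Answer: B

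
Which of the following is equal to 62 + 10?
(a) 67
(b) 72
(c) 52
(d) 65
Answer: b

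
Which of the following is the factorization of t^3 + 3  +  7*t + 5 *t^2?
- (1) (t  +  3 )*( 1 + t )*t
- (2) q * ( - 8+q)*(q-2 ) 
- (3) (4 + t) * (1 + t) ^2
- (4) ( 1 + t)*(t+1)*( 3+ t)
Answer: 4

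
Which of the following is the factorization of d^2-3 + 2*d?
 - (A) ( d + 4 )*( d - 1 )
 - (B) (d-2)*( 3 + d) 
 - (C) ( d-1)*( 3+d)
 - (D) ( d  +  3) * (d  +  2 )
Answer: C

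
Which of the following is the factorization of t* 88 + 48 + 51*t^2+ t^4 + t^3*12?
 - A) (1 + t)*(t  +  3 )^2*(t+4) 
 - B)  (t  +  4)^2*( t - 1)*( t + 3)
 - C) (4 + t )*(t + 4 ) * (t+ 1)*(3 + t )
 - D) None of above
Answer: C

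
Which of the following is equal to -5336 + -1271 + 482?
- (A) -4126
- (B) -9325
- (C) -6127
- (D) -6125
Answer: D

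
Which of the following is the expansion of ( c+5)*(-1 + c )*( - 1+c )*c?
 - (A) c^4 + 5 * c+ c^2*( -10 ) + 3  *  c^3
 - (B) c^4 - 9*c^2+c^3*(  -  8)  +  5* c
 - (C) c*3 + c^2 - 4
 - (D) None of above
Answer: D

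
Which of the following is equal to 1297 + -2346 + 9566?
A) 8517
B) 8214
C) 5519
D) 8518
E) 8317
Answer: A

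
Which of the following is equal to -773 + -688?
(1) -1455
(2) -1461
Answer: 2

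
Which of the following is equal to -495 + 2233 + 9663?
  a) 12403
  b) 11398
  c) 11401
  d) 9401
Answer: c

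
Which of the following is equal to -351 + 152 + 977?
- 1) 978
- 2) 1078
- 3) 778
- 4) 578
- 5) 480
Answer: 3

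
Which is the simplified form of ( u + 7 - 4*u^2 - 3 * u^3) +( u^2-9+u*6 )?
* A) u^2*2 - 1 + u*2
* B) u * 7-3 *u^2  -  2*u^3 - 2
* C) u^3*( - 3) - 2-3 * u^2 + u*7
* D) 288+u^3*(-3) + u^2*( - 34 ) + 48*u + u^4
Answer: C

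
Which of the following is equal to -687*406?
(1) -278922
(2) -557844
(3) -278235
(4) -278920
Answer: 1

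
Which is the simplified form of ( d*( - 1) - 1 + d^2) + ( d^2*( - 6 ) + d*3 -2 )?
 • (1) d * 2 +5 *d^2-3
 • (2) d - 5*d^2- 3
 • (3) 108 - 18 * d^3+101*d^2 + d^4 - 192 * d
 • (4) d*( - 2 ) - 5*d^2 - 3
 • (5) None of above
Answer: 5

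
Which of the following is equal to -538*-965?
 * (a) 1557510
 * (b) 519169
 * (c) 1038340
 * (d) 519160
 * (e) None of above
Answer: e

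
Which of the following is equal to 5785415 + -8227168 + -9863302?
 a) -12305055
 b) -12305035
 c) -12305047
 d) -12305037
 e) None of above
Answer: a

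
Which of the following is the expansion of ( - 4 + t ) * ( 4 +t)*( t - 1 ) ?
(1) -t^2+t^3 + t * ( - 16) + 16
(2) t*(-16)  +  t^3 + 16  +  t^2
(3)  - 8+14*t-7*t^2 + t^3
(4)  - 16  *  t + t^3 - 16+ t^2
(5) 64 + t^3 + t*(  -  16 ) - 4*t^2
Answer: 1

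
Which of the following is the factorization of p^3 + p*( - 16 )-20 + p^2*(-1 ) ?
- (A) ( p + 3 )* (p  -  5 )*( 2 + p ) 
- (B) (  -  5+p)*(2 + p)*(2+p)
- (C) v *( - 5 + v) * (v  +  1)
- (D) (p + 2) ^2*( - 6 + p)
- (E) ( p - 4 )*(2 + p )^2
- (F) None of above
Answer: B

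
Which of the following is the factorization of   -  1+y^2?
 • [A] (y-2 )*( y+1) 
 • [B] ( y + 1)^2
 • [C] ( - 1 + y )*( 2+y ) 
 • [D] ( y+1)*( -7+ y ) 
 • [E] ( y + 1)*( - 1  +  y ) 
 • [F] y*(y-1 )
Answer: E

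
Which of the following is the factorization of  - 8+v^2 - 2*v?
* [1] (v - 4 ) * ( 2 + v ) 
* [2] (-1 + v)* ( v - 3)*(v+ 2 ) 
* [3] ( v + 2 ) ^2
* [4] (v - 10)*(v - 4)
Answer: 1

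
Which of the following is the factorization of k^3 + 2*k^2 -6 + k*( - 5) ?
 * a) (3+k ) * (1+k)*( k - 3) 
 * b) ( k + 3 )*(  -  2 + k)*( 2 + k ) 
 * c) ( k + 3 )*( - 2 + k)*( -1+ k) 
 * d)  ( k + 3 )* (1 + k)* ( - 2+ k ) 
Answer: d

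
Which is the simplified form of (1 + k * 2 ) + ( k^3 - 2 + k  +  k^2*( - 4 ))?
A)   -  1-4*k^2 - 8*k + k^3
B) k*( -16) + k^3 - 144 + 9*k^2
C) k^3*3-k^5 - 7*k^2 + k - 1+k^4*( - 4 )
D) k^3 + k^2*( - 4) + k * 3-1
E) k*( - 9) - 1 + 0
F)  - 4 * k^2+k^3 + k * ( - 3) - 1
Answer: D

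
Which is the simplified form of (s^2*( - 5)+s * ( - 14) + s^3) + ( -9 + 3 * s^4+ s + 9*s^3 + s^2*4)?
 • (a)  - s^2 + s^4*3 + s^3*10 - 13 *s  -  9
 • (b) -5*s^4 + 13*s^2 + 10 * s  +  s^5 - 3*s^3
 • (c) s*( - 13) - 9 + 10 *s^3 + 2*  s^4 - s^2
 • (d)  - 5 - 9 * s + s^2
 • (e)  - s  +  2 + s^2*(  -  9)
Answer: a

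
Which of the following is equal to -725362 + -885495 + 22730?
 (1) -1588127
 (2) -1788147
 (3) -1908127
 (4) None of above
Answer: 1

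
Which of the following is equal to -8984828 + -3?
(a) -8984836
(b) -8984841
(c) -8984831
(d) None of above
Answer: c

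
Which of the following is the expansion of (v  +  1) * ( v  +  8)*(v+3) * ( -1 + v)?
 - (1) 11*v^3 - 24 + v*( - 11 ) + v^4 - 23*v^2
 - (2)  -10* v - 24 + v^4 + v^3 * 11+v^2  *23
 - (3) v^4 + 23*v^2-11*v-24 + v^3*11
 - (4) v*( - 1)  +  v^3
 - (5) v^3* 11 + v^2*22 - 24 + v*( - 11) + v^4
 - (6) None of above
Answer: 3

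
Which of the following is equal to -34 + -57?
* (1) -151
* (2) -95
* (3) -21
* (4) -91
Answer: 4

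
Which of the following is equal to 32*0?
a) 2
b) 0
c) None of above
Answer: b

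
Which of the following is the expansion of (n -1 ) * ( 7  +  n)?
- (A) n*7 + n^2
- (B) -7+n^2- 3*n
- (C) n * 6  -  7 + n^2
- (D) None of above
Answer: C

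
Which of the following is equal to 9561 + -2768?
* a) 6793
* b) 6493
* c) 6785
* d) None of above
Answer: a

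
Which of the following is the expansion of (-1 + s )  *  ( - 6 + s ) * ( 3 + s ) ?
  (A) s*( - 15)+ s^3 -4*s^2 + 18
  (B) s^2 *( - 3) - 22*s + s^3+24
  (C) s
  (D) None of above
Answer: A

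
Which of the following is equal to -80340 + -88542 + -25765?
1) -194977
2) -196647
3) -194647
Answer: 3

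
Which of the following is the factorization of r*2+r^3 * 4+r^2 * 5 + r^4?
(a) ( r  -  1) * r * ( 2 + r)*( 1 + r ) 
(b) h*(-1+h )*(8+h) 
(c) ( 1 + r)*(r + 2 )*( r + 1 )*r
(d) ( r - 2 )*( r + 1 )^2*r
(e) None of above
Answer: c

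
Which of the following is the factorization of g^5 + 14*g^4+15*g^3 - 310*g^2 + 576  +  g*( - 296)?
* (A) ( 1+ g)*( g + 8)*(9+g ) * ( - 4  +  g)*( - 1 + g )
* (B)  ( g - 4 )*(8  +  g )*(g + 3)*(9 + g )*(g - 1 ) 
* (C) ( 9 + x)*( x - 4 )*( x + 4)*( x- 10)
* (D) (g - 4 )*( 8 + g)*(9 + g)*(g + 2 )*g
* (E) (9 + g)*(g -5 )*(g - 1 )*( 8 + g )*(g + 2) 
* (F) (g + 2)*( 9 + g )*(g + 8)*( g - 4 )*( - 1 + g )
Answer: F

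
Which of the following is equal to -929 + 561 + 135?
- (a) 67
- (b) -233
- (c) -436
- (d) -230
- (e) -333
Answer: b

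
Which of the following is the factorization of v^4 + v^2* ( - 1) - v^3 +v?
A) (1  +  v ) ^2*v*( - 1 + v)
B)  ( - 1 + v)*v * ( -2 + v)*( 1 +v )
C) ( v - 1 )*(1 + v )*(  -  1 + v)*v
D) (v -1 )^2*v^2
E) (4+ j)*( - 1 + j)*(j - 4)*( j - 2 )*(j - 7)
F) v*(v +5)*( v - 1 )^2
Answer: C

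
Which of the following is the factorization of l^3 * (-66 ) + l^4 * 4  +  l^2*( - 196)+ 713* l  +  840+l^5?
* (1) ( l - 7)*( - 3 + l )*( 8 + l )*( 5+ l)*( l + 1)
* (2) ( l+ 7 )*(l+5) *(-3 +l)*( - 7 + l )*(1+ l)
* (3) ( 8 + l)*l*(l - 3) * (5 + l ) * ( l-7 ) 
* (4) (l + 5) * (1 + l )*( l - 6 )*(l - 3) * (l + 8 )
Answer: 1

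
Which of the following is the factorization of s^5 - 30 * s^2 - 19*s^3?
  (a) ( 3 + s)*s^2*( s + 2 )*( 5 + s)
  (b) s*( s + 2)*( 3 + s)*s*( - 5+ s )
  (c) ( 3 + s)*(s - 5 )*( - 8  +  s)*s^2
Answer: b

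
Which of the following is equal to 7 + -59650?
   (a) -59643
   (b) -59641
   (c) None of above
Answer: a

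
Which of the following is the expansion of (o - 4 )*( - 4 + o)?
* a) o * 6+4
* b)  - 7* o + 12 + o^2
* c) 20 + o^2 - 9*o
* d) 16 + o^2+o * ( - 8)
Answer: d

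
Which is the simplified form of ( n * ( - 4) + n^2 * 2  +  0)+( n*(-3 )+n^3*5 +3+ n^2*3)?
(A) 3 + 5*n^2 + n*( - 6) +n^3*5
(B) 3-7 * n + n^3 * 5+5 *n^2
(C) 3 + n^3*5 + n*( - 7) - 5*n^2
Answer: B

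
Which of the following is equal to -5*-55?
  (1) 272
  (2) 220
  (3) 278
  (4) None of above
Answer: 4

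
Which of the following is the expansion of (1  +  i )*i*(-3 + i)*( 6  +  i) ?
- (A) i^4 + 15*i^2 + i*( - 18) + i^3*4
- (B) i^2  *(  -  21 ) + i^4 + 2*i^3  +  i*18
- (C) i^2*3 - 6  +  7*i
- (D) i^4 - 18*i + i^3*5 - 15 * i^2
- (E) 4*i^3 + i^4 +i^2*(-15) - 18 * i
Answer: E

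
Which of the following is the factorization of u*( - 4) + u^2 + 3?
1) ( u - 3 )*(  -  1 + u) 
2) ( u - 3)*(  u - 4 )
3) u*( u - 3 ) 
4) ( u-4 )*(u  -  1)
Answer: 1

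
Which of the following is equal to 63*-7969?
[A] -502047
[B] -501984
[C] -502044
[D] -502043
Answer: A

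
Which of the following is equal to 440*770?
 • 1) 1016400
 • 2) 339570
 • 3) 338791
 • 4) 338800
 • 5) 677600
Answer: 4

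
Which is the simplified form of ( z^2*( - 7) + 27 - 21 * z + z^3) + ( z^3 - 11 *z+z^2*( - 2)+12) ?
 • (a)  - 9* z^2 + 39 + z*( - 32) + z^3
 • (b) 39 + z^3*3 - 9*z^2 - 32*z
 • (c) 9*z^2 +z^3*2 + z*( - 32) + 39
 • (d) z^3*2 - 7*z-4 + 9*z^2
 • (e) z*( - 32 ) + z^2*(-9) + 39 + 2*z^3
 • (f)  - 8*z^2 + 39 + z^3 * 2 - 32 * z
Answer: e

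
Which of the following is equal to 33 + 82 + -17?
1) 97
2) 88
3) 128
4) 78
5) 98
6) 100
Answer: 5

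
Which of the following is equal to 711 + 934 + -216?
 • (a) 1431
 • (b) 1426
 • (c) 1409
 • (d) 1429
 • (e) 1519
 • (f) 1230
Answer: d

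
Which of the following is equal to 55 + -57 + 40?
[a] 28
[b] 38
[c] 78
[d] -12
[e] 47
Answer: b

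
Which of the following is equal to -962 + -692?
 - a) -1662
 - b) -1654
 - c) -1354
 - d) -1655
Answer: b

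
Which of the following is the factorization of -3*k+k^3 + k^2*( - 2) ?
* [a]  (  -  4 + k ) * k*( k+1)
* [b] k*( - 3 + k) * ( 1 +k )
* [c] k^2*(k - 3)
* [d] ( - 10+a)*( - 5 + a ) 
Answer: b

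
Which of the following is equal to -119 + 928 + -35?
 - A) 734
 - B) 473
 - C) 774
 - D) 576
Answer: C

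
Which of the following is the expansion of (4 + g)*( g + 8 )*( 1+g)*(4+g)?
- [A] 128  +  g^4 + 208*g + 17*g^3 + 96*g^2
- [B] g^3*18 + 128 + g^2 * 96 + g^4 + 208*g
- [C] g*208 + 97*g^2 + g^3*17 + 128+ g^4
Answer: A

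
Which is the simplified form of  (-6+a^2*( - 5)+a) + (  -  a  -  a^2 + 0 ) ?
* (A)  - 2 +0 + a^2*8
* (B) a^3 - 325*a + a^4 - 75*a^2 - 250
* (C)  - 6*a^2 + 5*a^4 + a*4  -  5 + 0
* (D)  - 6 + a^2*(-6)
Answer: D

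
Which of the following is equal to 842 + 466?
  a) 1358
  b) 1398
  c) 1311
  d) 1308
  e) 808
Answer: d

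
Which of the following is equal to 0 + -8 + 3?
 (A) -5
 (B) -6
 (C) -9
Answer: A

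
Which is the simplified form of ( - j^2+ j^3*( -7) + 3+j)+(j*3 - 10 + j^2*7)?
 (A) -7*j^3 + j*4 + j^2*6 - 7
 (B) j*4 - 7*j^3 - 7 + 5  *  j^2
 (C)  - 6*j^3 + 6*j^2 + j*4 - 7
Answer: A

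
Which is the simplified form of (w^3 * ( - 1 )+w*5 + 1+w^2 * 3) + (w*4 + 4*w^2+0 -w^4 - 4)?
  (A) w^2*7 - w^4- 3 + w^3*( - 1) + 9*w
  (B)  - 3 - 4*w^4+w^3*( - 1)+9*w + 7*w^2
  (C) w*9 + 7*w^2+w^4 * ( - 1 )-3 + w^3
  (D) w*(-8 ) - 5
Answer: A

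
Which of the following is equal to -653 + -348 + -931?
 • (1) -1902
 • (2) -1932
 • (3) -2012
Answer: 2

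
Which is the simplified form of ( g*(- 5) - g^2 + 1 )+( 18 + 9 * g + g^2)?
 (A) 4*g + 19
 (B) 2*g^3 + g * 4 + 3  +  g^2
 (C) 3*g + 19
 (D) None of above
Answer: A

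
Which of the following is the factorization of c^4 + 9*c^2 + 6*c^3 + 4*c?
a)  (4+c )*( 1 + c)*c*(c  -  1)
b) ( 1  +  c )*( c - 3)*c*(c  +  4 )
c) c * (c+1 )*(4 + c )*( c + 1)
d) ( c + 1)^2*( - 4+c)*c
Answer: c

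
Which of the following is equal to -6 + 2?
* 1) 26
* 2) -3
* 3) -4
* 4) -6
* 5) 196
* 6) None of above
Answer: 3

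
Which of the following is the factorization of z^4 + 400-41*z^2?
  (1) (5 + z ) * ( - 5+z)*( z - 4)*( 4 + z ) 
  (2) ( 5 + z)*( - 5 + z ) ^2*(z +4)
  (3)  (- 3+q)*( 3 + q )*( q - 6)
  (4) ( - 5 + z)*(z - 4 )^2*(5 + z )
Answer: 1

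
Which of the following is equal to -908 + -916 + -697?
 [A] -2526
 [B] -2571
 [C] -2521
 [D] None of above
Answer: C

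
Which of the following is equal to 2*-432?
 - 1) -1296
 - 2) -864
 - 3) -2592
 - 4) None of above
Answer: 2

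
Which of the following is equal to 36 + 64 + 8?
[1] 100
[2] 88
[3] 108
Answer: 3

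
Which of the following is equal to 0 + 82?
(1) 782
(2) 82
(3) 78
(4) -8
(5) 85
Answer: 2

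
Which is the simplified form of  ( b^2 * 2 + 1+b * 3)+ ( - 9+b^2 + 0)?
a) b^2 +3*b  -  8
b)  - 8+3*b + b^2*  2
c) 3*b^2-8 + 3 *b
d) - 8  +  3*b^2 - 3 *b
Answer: c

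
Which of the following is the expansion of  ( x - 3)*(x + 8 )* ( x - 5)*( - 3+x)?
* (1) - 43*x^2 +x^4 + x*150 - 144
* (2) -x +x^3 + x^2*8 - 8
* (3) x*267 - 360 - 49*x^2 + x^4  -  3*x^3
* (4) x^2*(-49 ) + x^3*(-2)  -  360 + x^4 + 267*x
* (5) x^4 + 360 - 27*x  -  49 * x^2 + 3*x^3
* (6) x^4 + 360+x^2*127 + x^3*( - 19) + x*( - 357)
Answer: 3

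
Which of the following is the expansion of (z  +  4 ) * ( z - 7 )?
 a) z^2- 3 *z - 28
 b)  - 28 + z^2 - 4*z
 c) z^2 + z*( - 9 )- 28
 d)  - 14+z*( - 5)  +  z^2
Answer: a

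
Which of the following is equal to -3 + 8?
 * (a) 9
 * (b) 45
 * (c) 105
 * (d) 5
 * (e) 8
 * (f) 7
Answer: d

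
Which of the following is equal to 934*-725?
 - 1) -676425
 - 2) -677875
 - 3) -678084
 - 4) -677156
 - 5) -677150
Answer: 5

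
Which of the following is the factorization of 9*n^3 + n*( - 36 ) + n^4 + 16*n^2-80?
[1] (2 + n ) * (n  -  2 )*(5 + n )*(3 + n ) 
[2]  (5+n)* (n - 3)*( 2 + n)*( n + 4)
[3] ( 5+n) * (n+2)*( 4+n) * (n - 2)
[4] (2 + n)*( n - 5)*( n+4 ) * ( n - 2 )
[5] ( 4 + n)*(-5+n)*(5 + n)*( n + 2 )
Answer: 3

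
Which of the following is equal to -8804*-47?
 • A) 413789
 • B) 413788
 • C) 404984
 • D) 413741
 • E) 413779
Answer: B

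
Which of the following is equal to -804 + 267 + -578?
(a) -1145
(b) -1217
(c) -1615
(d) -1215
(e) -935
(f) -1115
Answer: f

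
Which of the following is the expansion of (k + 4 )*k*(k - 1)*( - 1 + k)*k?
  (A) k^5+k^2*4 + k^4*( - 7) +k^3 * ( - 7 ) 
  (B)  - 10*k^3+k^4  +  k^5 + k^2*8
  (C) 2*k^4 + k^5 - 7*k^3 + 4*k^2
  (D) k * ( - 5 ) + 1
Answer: C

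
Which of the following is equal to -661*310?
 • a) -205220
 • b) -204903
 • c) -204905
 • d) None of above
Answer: d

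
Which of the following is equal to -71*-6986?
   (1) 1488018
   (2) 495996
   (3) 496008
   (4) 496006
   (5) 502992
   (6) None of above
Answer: 4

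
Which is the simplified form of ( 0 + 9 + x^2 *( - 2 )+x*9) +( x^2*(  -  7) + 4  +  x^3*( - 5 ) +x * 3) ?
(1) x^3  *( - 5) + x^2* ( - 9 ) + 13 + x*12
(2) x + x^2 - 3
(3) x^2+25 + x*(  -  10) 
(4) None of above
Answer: 1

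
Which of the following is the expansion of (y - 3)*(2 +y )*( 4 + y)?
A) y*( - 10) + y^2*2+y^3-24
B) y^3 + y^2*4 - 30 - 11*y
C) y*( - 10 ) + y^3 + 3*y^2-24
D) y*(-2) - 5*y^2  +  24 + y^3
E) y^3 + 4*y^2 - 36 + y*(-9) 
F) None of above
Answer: C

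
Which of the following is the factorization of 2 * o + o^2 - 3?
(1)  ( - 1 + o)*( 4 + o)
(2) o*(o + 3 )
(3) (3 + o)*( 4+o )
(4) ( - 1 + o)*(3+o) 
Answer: 4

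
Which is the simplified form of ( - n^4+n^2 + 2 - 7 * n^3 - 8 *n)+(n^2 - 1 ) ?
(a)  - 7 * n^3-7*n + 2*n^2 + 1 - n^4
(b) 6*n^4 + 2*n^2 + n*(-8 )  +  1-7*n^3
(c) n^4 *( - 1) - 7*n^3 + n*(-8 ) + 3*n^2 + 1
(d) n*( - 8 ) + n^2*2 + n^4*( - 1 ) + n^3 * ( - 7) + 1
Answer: d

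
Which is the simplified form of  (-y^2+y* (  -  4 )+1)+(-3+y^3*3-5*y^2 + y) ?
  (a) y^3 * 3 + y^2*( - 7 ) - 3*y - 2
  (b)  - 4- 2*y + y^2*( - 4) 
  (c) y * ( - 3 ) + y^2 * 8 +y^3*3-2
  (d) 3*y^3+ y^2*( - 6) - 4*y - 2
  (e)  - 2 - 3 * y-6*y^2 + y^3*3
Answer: e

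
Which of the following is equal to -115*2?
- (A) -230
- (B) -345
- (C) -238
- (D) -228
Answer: A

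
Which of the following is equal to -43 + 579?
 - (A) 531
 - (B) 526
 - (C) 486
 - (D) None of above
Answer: D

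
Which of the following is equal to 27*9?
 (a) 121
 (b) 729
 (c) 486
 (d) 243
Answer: d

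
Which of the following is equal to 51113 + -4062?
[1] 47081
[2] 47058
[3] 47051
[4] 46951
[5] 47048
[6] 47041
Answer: 3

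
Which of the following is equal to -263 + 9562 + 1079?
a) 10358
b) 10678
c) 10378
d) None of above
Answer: c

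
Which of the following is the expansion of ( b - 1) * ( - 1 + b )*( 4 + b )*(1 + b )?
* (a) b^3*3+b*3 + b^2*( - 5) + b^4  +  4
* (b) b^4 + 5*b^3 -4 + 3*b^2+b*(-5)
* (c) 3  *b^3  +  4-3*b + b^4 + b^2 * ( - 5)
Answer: c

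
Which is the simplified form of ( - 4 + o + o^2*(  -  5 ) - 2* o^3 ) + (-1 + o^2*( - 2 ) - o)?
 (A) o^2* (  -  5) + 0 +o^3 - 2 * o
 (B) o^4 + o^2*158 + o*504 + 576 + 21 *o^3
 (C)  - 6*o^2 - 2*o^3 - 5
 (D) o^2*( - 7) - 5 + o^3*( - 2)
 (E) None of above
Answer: D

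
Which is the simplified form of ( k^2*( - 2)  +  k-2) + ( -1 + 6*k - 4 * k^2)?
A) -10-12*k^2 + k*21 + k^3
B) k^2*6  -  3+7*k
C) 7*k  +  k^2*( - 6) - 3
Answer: C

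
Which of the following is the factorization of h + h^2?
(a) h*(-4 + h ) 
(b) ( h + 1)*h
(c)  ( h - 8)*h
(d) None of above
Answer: b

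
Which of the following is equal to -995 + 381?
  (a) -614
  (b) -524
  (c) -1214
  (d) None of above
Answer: a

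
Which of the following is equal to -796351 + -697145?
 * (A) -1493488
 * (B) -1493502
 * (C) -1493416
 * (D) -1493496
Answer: D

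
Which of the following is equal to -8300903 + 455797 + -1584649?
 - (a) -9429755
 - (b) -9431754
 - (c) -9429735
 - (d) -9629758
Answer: a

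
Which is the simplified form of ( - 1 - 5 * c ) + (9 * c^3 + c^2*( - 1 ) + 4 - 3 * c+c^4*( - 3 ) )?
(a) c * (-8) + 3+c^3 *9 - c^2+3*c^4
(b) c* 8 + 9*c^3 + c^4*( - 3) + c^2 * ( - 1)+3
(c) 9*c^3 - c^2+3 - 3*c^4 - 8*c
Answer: c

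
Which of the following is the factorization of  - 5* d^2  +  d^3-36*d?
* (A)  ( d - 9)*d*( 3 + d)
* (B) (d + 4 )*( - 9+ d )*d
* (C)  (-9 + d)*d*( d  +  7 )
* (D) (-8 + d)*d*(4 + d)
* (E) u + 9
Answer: B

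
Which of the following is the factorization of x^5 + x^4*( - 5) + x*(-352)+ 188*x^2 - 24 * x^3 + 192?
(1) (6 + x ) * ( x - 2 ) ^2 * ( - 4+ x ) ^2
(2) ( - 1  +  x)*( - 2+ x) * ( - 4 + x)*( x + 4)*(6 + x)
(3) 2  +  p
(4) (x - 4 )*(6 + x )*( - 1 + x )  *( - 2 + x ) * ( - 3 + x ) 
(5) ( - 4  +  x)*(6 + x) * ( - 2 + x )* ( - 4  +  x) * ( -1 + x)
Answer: 5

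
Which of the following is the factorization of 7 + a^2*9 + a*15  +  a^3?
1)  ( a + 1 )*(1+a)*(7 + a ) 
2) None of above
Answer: 1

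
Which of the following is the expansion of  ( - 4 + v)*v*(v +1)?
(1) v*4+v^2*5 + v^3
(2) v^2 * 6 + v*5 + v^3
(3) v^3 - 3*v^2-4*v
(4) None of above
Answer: 3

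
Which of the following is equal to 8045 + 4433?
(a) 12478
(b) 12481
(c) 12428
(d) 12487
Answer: a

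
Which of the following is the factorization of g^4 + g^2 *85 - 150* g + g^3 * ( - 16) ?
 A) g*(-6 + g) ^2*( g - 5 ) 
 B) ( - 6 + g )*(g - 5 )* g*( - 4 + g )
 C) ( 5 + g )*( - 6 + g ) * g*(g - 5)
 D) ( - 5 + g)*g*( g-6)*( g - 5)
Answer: D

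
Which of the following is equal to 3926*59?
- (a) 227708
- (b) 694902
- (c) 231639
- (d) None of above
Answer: d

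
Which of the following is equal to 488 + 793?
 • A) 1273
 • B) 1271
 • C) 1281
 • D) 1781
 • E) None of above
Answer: C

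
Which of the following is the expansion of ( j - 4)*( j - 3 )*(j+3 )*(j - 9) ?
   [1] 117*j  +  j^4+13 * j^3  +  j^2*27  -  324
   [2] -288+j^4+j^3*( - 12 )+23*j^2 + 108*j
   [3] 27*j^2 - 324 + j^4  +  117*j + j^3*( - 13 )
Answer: 3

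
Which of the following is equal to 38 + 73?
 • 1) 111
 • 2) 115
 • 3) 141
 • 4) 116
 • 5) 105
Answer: 1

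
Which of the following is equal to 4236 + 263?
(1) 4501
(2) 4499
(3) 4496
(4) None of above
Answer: 2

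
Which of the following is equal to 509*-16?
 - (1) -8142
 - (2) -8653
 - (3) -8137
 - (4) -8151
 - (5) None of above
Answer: 5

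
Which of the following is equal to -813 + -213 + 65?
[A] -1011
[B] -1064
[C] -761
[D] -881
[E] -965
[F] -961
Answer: F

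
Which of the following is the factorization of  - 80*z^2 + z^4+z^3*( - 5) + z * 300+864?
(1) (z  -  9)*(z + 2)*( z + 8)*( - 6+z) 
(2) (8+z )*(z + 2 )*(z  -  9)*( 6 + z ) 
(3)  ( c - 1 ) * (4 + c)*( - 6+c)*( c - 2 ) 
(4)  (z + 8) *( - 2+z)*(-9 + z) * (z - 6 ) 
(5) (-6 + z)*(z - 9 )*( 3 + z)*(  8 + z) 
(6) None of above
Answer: 1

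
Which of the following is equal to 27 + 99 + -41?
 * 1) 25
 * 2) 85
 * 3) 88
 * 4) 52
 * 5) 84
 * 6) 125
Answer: 2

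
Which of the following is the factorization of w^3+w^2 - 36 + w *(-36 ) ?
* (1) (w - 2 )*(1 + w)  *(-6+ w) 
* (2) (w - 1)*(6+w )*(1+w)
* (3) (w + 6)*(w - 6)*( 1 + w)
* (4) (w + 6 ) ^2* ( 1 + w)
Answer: 3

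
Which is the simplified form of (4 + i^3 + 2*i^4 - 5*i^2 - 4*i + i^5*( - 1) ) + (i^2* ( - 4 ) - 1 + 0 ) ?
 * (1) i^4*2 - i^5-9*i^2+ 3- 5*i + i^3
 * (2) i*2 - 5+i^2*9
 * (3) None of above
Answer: 3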